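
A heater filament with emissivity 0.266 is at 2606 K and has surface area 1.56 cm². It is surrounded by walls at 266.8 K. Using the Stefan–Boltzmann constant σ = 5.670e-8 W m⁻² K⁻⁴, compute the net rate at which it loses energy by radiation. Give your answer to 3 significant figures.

Area A = 1.56 cm² = 1.56×10⁻⁴ m².
Net radiated power P_net = εσA(T⁴ − T₀⁴) = 0.266×5.670×10⁻⁸×1.56×10⁻⁴×(2606⁴ − 266.8⁴).
T⁴ − T₀⁴ = 4.61209×10¹³ − 5.06691×10⁹ = 4.61158×10¹³ K⁴, so P_net = 109 W.

Net loss ≈ 109 W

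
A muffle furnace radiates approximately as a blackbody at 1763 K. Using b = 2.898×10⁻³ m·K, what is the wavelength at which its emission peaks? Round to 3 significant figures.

λ_max ≈ 1.64×10³ nm

Wien's displacement law: λ_max = b/T = (2.898×10⁻³ m·K)/(1763 K) = 1.644×10⁻⁶ m.
That is 1.64×10³ nm, in the infrared range.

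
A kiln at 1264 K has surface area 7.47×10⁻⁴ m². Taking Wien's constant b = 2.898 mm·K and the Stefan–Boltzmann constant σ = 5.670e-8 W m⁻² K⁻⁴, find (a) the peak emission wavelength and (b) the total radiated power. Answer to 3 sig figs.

(a) λ_max = b/T = 2.898×10⁻³/1264 = 2.293×10⁻⁶ m = 2.29 μm.
Area A = 7.47×10⁻⁴ m².
(b) P = σAT⁴ = 5.670×10⁻⁸×7.47×10⁻⁴×(1264)⁴ = 108 W.

λ_max ≈ 2.29 μm; P ≈ 108 W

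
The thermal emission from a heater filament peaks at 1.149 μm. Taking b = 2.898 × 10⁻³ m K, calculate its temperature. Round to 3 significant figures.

Wien's law gives T = b/λ_max = (2.898×10⁻³ m·K)/(1.149×10⁻⁶ m) = 2.52×10³ K.

T ≈ 2.52×10³ K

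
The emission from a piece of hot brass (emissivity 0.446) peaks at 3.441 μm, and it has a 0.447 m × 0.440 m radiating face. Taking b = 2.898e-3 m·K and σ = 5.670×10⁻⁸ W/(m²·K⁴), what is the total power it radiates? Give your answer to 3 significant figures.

P ≈ 2.50×10³ W

Wien's law: T = b/λ_max = 2.898×10⁻³/3.441×10⁻⁶ = 842.197 K.
Area A = 0.447 × 0.440 = 0.19668 m².
Then P = εσAT⁴ = 0.446×5.670×10⁻⁸×0.19668×(842.197)⁴ = 2.50×10³ W.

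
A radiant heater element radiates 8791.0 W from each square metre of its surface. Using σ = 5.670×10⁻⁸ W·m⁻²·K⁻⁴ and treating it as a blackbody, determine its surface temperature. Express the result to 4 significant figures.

T ≈ 627.5 K

I = σT⁴, so T = (I/σ)^(1/4) = (8791.0/(5.670×10⁻⁸))^(1/4) = 627.5 K.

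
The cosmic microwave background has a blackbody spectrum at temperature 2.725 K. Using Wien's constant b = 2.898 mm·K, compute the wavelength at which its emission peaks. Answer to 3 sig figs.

λ_max ≈ 1.06 mm

Wien's displacement law: λ_max = b/T = (2.898×10⁻³ m·K)/(2.725 K) = 1.063×10⁻³ m.
That is 1.06 mm, in the microwave range.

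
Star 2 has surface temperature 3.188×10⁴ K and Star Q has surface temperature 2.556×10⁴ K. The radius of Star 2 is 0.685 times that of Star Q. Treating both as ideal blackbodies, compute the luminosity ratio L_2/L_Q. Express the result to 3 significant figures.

L ∝ R²T⁴, so L_2/L_Q = (R_2/R_Q)²(T_2/T_Q)⁴ = (0.685)² × (3.188×10⁴/2.556×10⁴)⁴ = 0.469225 × 2.42008 = 1.14.

L_2/L_Q ≈ 1.14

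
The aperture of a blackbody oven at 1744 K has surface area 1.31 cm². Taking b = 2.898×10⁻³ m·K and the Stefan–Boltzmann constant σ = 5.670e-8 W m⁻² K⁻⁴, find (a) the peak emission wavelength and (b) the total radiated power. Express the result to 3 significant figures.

λ_max ≈ 1.66 μm; P ≈ 68.7 W

(a) λ_max = b/T = 2.898×10⁻³/1744 = 1.662×10⁻⁶ m = 1.66 μm.
Area A = 1.31 cm² = 1.31×10⁻⁴ m².
(b) P = σAT⁴ = 5.670×10⁻⁸×1.31×10⁻⁴×(1744)⁴ = 68.7 W.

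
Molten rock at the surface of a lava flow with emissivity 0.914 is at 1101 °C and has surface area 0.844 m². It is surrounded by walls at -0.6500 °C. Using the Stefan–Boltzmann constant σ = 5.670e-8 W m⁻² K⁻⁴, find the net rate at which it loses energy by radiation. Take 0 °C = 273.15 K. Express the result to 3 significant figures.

T = 1101 °C + 273.15 = 1374.15 K.
Surroundings: T = -0.6500 °C + 273.15 = 272.5000 K.
Area A = 0.844 m².
Net radiated power P_net = εσA(T⁴ − T₀⁴) = 0.914×5.670×10⁻⁸×0.844×(1374.15⁴ − 272.5000⁴).
T⁴ − T₀⁴ = 3.56563×10¹² − 5.51399×10⁹ = 3.56012×10¹² K⁴, so P_net = 1.56×10⁵ W.

Net loss ≈ 1.56×10⁵ W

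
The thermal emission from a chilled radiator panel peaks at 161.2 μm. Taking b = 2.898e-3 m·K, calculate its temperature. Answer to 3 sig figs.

Wien's law gives T = b/λ_max = (2.898×10⁻³ m·K)/(1.612×10⁻⁴ m) = 18.0 K.

T ≈ 18.0 K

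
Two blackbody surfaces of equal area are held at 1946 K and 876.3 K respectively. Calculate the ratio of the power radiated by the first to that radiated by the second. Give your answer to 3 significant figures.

With equal areas, P₁/P₂ = (T₁/T₂)⁴ = (1946/876.3)⁴ = 24.3.

P₁/P₂ ≈ 24.3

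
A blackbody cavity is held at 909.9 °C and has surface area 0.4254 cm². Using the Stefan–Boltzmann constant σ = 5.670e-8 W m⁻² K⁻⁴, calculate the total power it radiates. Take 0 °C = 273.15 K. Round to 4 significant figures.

P ≈ 4.725 W

T = 909.9 °C + 273.15 = 1183.05 K.
Area A = 0.4254 cm² = 4.254×10⁻⁵ m².
P = σAT⁴ = 5.670×10⁻⁸ × 4.254×10⁻⁵ × (1183.05)⁴ = 4.725 W.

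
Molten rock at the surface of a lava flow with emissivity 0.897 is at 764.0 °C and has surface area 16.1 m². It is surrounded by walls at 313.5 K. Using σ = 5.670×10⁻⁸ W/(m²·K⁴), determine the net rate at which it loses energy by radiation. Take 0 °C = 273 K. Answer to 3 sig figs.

T = 764.0 °C + 273 = 1037.0 K.
Area A = 16.1 m².
Net radiated power P_net = εσA(T⁴ − T₀⁴) = 0.897×5.670×10⁻⁸×16.1×(1037.0⁴ − 313.5⁴).
T⁴ − T₀⁴ = 1.15642×10¹² − 9.65940×10⁹ = 1.14676×10¹² K⁴, so P_net = 9.39×10⁵ W.

Net loss ≈ 9.39×10⁵ W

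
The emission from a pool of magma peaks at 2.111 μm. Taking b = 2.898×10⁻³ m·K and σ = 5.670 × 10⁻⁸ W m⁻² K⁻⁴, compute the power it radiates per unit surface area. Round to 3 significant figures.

Wien's law: T = b/λ_max = 2.898×10⁻³/2.111×10⁻⁶ = 1372.81 K.
Then I = σT⁴ = 5.670×10⁻⁸×(1372.81)⁴ = 2.01×10⁵ W/m².

I ≈ 2.01×10⁵ W/m²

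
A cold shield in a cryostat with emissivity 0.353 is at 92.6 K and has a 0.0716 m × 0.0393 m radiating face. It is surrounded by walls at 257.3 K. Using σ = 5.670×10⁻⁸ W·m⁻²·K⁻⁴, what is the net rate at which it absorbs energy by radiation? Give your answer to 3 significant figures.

Net gain ≈ 0.243 W

Area A = 0.0716 × 0.0393 = 2.81388×10⁻³ m².
Net radiated power P_net = εσA(T⁴ − T₀⁴) = 0.353×5.670×10⁻⁸×2.81388×10⁻³×(92.6⁴ − 257.3⁴).
T⁴ − T₀⁴ = 7.35265×10⁷ − 4.38288×10⁹ = -4.30935×10⁹ K⁴, so P_net = -0.243 W — negative, meaning a net gain of 0.243 W.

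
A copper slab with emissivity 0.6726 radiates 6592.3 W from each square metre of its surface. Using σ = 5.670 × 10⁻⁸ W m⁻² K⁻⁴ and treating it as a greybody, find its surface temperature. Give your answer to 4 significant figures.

T ≈ 644.8 K

I = εσT⁴, so T = (I/εσ)^(1/4) = (6592.3/(0.6726×5.670×10⁻⁸))^(1/4) = 644.8 K.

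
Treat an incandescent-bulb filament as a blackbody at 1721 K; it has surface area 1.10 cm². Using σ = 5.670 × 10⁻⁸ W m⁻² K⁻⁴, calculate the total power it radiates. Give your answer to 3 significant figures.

P ≈ 54.7 W

Area A = 1.10 cm² = 1.10×10⁻⁴ m².
P = σAT⁴ = 5.670×10⁻⁸ × 1.10×10⁻⁴ × (1721)⁴ = 54.7 W.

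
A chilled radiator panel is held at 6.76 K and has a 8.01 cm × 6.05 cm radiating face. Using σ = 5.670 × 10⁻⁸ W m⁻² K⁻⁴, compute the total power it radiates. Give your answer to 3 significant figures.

P ≈ 5.74×10⁻⁷ W

Area A = 0.0801 × 0.0605 = 4.84605×10⁻³ m².
P = σAT⁴ = 5.670×10⁻⁸ × 4.84605×10⁻³ × (6.76)⁴ = 5.74×10⁻⁷ W.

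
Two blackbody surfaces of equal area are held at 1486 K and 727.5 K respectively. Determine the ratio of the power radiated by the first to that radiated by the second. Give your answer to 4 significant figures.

P₁/P₂ ≈ 17.41

With equal areas, P₁/P₂ = (T₁/T₂)⁴ = (1486/727.5)⁴ = 17.41.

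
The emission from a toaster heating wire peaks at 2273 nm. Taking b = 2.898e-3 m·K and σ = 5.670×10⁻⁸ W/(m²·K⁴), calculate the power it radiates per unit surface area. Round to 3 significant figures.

Wien's law: T = b/λ_max = 2.898×10⁻³/2.273×10⁻⁶ = 1274.97 K.
Then I = σT⁴ = 5.670×10⁻⁸×(1274.97)⁴ = 1.50×10⁵ W/m².

I ≈ 1.50×10⁵ W/m²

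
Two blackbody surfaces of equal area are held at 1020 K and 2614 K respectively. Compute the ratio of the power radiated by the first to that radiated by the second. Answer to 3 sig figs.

P₁/P₂ ≈ 0.0232

With equal areas, P₁/P₂ = (T₁/T₂)⁴ = (1020/2614)⁴ = 0.0232.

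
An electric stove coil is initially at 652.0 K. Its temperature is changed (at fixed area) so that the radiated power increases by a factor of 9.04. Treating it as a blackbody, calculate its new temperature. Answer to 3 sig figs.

T₂ ≈ 1.13×10³ K

P ∝ T⁴, so T₂/T₁ = (P₂/P₁)^(1/4) = (9.04)^(1/4) = 1.73397.
T₂ = 652.0 × 1.73397 = 1.13×10³ K.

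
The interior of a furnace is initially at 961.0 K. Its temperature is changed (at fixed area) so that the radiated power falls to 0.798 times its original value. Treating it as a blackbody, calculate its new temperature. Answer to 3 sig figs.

P ∝ T⁴, so T₂/T₁ = (P₂/P₁)^(1/4) = (0.798)^(1/4) = 0.945150.
T₂ = 961.0 × 0.945150 = 908 K.

T₂ ≈ 908 K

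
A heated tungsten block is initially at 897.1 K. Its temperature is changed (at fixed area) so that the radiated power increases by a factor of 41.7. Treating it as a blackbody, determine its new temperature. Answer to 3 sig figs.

P ∝ T⁴, so T₂/T₁ = (P₂/P₁)^(1/4) = (41.7)^(1/4) = 2.54117.
T₂ = 897.1 × 2.54117 = 2.28×10³ K.

T₂ ≈ 2.28×10³ K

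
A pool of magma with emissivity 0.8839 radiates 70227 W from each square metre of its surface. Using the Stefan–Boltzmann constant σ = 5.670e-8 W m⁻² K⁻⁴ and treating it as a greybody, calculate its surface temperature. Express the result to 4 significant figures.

T ≈ 1088 K

I = εσT⁴, so T = (I/εσ)^(1/4) = (70227/(0.8839×5.670×10⁻⁸))^(1/4) = 1088 K.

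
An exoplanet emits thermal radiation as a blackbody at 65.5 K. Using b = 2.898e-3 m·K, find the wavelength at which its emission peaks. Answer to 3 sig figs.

Wien's displacement law: λ_max = b/T = (2.898×10⁻³ m·K)/(65.5 K) = 4.424×10⁻⁵ m.
That is 44.2 μm, in the infrared range.

λ_max ≈ 44.2 μm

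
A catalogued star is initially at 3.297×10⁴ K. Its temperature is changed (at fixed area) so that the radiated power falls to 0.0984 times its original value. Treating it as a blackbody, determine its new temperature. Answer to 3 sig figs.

T₂ ≈ 1.85×10⁴ K

P ∝ T⁴, so T₂/T₁ = (P₂/P₁)^(1/4) = (0.0984)^(1/4) = 0.560078.
T₂ = 3.297×10⁴ × 0.560078 = 1.85×10⁴ K.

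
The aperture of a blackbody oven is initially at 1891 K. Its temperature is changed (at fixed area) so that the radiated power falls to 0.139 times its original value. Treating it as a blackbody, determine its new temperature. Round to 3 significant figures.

T₂ ≈ 1.15×10³ K

P ∝ T⁴, so T₂/T₁ = (P₂/P₁)^(1/4) = (0.139)^(1/4) = 0.610596.
T₂ = 1891 × 0.610596 = 1.15×10³ K.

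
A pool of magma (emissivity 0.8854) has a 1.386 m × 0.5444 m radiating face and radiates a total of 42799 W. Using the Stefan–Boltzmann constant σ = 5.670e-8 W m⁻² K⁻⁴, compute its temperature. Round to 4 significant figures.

T ≈ 1031 K

Area A = 1.386 × 0.5444 = 0.754538 m².
P = εσAT⁴ ⇒ T = (P/(εσA))^(1/4) = (42799/(0.8854×5.670×10⁻⁸×0.754538))^(1/4) = 1031 K.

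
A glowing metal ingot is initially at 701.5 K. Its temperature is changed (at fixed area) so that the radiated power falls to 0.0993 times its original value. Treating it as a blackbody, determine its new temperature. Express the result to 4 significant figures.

P ∝ T⁴, so T₂/T₁ = (P₂/P₁)^(1/4) = (0.0993)^(1/4) = 0.561355.
T₂ = 701.5 × 0.561355 = 393.8 K.

T₂ ≈ 393.8 K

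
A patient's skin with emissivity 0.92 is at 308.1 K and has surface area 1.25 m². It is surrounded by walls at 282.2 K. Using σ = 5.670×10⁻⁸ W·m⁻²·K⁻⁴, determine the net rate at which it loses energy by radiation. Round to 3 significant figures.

Net loss ≈ 174 W

Area A = 1.25 m².
Net radiated power P_net = εσA(T⁴ − T₀⁴) = 0.92×5.670×10⁻⁸×1.25×(308.1⁴ − 282.2⁴).
T⁴ − T₀⁴ = 9.01087×10⁹ − 6.34203×10⁹ = 2.66884×10⁹ K⁴, so P_net = 174 W.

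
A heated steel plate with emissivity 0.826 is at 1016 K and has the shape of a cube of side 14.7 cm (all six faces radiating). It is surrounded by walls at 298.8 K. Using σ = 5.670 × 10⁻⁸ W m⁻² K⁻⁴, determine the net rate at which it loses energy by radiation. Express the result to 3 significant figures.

Area A = 6s² = 6×(0.147 m)² = 0.129654 m².
Net radiated power P_net = εσA(T⁴ − T₀⁴) = 0.826×5.670×10⁻⁸×0.129654×(1016⁴ − 298.8⁴).
T⁴ − T₀⁴ = 1.06555×10¹² − 7.97118×10⁹ = 1.05758×10¹² K⁴, so P_net = 6.42×10³ W.

Net loss ≈ 6.42×10³ W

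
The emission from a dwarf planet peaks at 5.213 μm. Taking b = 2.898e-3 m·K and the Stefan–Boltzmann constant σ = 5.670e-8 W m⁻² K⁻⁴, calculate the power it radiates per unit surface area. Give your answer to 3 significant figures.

I ≈ 5.42×10³ W/m²

Wien's law: T = b/λ_max = 2.898×10⁻³/5.213×10⁻⁶ = 555.918 K.
Then I = σT⁴ = 5.670×10⁻⁸×(555.918)⁴ = 5.42×10³ W/m².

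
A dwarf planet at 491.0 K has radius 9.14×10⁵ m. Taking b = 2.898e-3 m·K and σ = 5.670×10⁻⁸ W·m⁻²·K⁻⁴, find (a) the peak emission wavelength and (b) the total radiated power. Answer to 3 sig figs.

λ_max ≈ 5.90 μm; P ≈ 3.46×10¹⁶ W

(a) λ_max = b/T = 2.898×10⁻³/491.0 = 5.902×10⁻⁶ m = 5.90 μm.
Surface area A = 4πR² = 4π(9.14×10⁵ m)² = 1.04979×10¹³ m².
(b) P = σAT⁴ = 5.670×10⁻⁸×1.04979×10¹³×(491.0)⁴ = 3.46×10¹⁶ W.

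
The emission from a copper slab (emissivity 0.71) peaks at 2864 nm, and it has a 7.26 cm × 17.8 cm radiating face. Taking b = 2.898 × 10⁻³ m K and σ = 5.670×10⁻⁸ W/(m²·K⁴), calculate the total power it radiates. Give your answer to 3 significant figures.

Wien's law: T = b/λ_max = 2.898×10⁻³/2.864×10⁻⁶ = 1011.87 K.
Area A = 0.0726 × 0.178 = 0.0129228 m².
Then P = εσAT⁴ = 0.71×5.670×10⁻⁸×0.0129228×(1011.87)⁴ = 545 W.

P ≈ 545 W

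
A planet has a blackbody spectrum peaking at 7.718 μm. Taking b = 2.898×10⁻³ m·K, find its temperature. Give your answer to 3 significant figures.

Wien's law gives T = b/λ_max = (2.898×10⁻³ m·K)/(7.718×10⁻⁶ m) = 375 K.

T ≈ 375 K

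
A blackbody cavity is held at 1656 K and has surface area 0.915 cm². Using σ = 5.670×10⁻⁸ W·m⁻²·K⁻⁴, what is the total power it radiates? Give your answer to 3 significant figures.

Area A = 0.915 cm² = 9.15×10⁻⁵ m².
P = σAT⁴ = 5.670×10⁻⁸ × 9.15×10⁻⁵ × (1656)⁴ = 39.0 W.

P ≈ 39.0 W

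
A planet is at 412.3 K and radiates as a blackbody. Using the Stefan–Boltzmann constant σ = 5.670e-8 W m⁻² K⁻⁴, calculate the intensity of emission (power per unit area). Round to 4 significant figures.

Stefan–Boltzmann: I = σT⁴ = 5.670×10⁻⁸ × (412.3)⁴ = 1638 W/m².

I ≈ 1638 W/m²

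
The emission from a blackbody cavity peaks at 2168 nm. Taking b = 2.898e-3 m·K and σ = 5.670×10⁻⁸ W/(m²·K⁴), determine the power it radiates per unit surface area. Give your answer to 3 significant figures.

I ≈ 1.81×10⁵ W/m²

Wien's law: T = b/λ_max = 2.898×10⁻³/2.168×10⁻⁶ = 1336.72 K.
Then I = σT⁴ = 5.670×10⁻⁸×(1336.72)⁴ = 1.81×10⁵ W/m².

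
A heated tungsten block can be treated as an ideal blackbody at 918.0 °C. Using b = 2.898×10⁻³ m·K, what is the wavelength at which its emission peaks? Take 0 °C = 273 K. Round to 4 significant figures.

T = 918.0 °C + 273 = 1191.0 K.
Wien's displacement law: λ_max = b/T = (2.898×10⁻³ m·K)/(1191.0 K) = 2.4332×10⁻⁶ m.
That is 2.433 μm, in the infrared range.

λ_max ≈ 2.433 μm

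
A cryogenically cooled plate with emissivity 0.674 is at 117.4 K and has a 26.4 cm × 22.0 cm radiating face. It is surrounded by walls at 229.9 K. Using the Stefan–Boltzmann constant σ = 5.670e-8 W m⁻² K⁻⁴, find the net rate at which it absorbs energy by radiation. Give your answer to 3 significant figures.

Area A = 0.264 × 0.220 = 0.05808 m².
Net radiated power P_net = εσA(T⁴ − T₀⁴) = 0.674×5.670×10⁻⁸×0.05808×(117.4⁴ − 229.9⁴).
T⁴ − T₀⁴ = 1.89964×10⁸ − 2.79355×10⁹ = -2.60359×10⁹ K⁴, so P_net = -5.78 W — negative, meaning a net gain of 5.78 W.

Net gain ≈ 5.78 W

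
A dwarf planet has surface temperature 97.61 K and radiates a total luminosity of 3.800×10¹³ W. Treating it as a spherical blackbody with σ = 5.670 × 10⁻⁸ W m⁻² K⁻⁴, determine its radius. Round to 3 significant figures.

R ≈ 7.66×10⁵ m

L = 4πR²σT⁴ ⇒ R = √(L/(4πσT⁴)).
σT⁴ = 5.14707 W/m², so R = √(3.800×10¹³/(4π×5.14707)) = 7.66×10⁵ m.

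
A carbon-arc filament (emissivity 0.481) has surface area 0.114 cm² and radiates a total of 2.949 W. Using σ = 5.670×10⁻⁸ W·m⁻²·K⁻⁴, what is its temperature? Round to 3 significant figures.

T ≈ 1.75×10³ K

Area A = 0.114 cm² = 1.14×10⁻⁵ m².
P = εσAT⁴ ⇒ T = (P/(εσA))^(1/4) = (2.949/(0.481×5.670×10⁻⁸×1.14×10⁻⁵))^(1/4) = 1.75×10³ K.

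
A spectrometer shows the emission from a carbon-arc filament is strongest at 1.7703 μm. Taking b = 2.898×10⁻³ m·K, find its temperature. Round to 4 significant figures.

Wien's law gives T = b/λ_max = (2.898×10⁻³ m·K)/(1.7703×10⁻⁶ m) = 1637 K.

T ≈ 1637 K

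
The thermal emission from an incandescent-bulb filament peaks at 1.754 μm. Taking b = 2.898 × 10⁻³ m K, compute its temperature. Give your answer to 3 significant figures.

Wien's law gives T = b/λ_max = (2.898×10⁻³ m·K)/(1.754×10⁻⁶ m) = 1.65×10³ K.

T ≈ 1.65×10³ K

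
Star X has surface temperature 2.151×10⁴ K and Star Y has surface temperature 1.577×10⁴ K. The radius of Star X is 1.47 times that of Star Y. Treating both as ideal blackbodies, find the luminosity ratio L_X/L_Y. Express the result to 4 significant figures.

L ∝ R²T⁴, so L_X/L_Y = (R_X/R_Y)²(T_X/T_Y)⁴ = (1.47)² × (2.151×10⁴/1.577×10⁴)⁴ = 2.1609 × 3.46127 = 7.479.

L_X/L_Y ≈ 7.479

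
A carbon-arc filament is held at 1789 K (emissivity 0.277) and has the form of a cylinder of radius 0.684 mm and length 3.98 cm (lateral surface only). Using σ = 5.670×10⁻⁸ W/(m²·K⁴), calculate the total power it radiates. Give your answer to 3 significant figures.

Lateral area A = 2πrL = 2π×6.84×10⁻⁴×0.0398 = 1.71048×10⁻⁴ m².
P = εσAT⁴ = 0.277 × 5.670×10⁻⁸ × 1.71048×10⁻⁴ × (1789)⁴ = 27.5 W.

P ≈ 27.5 W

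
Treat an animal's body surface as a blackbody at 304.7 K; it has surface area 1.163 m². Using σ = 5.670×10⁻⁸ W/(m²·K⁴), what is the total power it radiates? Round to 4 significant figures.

P ≈ 568.4 W

Area A = 1.163 m².
P = σAT⁴ = 5.670×10⁻⁸ × 1.163 × (304.7)⁴ = 568.4 W.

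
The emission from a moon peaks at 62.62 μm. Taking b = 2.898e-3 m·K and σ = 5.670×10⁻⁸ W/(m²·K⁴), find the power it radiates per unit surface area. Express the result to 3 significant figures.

Wien's law: T = b/λ_max = 2.898×10⁻³/6.262×10⁻⁵ = 46.2791 K.
Then I = σT⁴ = 5.670×10⁻⁸×(46.2791)⁴ = 0.260 W/m².

I ≈ 0.260 W/m²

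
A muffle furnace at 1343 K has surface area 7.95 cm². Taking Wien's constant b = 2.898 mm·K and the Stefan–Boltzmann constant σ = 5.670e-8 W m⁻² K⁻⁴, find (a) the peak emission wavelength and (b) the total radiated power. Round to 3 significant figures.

(a) λ_max = b/T = 2.898×10⁻³/1343 = 2.158×10⁻⁶ m = 2.16×10³ nm.
Area A = 7.95 cm² = 7.95×10⁻⁴ m².
(b) P = σAT⁴ = 5.670×10⁻⁸×7.95×10⁻⁴×(1343)⁴ = 147 W.

λ_max ≈ 2.16×10³ nm; P ≈ 147 W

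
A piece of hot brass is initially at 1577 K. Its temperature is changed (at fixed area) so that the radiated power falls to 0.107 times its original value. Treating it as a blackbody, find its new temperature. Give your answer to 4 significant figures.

P ∝ T⁴, so T₂/T₁ = (P₂/P₁)^(1/4) = (0.107)^(1/4) = 0.571934.
T₂ = 1577 × 0.571934 = 901.9 K.

T₂ ≈ 901.9 K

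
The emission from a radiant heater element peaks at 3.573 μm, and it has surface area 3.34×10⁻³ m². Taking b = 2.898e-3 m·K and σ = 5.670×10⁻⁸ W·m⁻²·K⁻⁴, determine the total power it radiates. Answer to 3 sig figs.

P ≈ 82.0 W

Wien's law: T = b/λ_max = 2.898×10⁻³/3.573×10⁻⁶ = 811.083 K.
Area A = 3.34×10⁻³ m².
Then P = σAT⁴ = 5.670×10⁻⁸×3.34×10⁻³×(811.083)⁴ = 82.0 W.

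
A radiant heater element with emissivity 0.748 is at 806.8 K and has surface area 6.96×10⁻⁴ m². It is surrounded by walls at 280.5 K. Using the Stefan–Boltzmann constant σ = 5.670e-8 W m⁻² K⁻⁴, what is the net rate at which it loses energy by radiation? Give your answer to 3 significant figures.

Net loss ≈ 12.3 W

Area A = 6.96×10⁻⁴ m².
Net radiated power P_net = εσA(T⁴ − T₀⁴) = 0.748×5.670×10⁻⁸×6.96×10⁻⁴×(806.8⁴ − 280.5⁴).
T⁴ − T₀⁴ = 4.23705×10¹¹ − 6.19058×10⁹ = 4.17514×10¹¹ K⁴, so P_net = 12.3 W.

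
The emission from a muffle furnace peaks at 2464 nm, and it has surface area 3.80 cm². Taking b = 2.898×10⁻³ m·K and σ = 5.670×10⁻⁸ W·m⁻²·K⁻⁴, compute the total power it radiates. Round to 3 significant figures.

Wien's law: T = b/λ_max = 2.898×10⁻³/2.464×10⁻⁶ = 1176.14 K.
Area A = 3.80 cm² = 3.80×10⁻⁴ m².
Then P = σAT⁴ = 5.670×10⁻⁸×3.80×10⁻⁴×(1176.14)⁴ = 41.2 W.

P ≈ 41.2 W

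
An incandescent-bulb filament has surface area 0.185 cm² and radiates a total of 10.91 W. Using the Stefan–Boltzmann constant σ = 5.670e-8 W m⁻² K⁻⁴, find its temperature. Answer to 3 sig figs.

T ≈ 1.80×10³ K

Area A = 0.185 cm² = 1.85×10⁻⁵ m².
P = σAT⁴ ⇒ T = (P/(σA))^(1/4) = (10.91/(5.670×10⁻⁸×1.85×10⁻⁵))^(1/4) = 1.80×10³ K.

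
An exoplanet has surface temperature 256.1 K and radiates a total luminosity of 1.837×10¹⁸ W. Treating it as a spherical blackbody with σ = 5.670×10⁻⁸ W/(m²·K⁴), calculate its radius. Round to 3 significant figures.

R ≈ 2.45×10⁷ m

L = 4πR²σT⁴ ⇒ R = √(L/(4πσT⁴)).
σT⁴ = 243.905 W/m², so R = √(1.837×10¹⁸/(4π×243.905)) = 2.45×10⁷ m.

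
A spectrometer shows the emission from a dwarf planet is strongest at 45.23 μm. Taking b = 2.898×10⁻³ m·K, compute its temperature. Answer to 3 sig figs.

Wien's law gives T = b/λ_max = (2.898×10⁻³ m·K)/(4.523×10⁻⁵ m) = 64.1 K.

T ≈ 64.1 K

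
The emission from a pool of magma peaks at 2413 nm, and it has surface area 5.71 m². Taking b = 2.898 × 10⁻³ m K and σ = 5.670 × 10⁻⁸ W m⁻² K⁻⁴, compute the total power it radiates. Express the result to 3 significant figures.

P ≈ 6.74×10⁵ W

Wien's law: T = b/λ_max = 2.898×10⁻³/2.413×10⁻⁶ = 1200.99 K.
Area A = 5.71 m².
Then P = σAT⁴ = 5.670×10⁻⁸×5.71×(1200.99)⁴ = 6.74×10⁵ W.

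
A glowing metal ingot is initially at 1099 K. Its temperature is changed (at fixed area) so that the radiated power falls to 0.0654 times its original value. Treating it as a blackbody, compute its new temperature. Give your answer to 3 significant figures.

P ∝ T⁴, so T₂/T₁ = (P₂/P₁)^(1/4) = (0.0654)^(1/4) = 0.505702.
T₂ = 1099 × 0.505702 = 556 K.

T₂ ≈ 556 K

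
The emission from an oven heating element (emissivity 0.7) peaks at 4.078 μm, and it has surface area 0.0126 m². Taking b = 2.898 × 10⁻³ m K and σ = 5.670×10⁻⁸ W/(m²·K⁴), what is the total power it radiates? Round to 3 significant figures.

P ≈ 128 W

Wien's law: T = b/λ_max = 2.898×10⁻³/4.078×10⁻⁶ = 710.642 K.
Area A = 0.0126 m².
Then P = εσAT⁴ = 0.7×5.670×10⁻⁸×0.0126×(710.642)⁴ = 128 W.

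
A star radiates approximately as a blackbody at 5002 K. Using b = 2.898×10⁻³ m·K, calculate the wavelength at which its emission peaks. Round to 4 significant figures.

Wien's displacement law: λ_max = b/T = (2.898×10⁻³ m·K)/(5002 K) = 5.7937×10⁻⁷ m.
That is 579.4 nm, in the visible range.

λ_max ≈ 579.4 nm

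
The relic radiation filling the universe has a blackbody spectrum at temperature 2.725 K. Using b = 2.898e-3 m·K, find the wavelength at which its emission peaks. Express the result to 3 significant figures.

λ_max ≈ 1.06 mm

Wien's displacement law: λ_max = b/T = (2.898×10⁻³ m·K)/(2.725 K) = 1.063×10⁻³ m.
That is 1.06 mm, in the microwave range.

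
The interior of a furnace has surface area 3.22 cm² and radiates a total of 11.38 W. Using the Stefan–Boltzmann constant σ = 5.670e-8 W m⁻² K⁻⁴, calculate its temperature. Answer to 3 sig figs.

T ≈ 889 K

Area A = 3.22 cm² = 3.22×10⁻⁴ m².
P = σAT⁴ ⇒ T = (P/(σA))^(1/4) = (11.38/(5.670×10⁻⁸×3.22×10⁻⁴))^(1/4) = 889 K.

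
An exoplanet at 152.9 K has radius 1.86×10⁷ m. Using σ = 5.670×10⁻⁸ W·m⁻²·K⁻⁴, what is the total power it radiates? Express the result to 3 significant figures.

Surface area A = 4πR² = 4π(1.86×10⁷ m)² = 4.34746×10¹⁵ m².
P = σAT⁴ = 5.670×10⁻⁸ × 4.34746×10¹⁵ × (152.9)⁴ = 1.35×10¹⁷ W.

P ≈ 1.35×10¹⁷ W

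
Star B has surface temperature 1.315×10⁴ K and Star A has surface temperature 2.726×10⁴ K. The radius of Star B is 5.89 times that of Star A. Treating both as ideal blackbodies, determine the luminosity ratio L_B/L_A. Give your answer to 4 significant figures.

L_B/L_A ≈ 1.879

L ∝ R²T⁴, so L_B/L_A = (R_B/R_A)²(T_B/T_A)⁴ = (5.89)² × (1.315×10⁴/2.726×10⁴)⁴ = 34.6921 × 0.0541501 = 1.879.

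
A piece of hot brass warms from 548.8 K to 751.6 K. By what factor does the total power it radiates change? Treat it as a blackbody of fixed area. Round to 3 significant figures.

P₂/P₁ ≈ 3.52

P ∝ T⁴, so P₂/P₁ = (T₂/T₁)⁴ = (751.6/548.8)⁴ = (1.36953)⁴ = 3.52.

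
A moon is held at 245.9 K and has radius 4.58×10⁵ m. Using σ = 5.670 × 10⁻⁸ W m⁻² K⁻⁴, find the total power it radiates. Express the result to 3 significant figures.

P ≈ 5.46×10¹⁴ W

Surface area A = 4πR² = 4π(4.58×10⁵ m)² = 2.63597×10¹² m².
P = σAT⁴ = 5.670×10⁻⁸ × 2.63597×10¹² × (245.9)⁴ = 5.46×10¹⁴ W.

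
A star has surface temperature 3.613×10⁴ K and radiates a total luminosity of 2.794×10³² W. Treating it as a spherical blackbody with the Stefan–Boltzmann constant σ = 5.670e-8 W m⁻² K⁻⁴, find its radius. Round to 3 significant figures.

L = 4πR²σT⁴ ⇒ R = √(L/(4πσT⁴)).
σT⁴ = 9.66173×10¹⁰ W/m², so R = √(2.794×10³²/(4π×9.66173×10¹⁰)) = 1.52×10¹⁰ m.

R ≈ 1.52×10¹⁰ m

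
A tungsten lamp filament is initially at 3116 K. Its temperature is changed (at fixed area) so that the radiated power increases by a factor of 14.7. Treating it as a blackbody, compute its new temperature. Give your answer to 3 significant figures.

T₂ ≈ 6.10×10³ K

P ∝ T⁴, so T₂/T₁ = (P₂/P₁)^(1/4) = (14.7)^(1/4) = 1.95808.
T₂ = 3116 × 1.95808 = 6.10×10³ K.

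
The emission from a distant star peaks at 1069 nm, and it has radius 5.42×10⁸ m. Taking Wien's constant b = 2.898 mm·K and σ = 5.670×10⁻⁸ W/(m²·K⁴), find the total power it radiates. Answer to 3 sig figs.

P ≈ 1.13×10²⁵ W

Wien's law: T = b/λ_max = 2.898×10⁻³/1.069×10⁻⁶ = 2710.94 K.
Surface area A = 4πR² = 4π(5.42×10⁸ m)² = 3.69155×10¹⁸ m².
Then P = σAT⁴ = 5.670×10⁻⁸×3.69155×10¹⁸×(2710.94)⁴ = 1.13×10²⁵ W.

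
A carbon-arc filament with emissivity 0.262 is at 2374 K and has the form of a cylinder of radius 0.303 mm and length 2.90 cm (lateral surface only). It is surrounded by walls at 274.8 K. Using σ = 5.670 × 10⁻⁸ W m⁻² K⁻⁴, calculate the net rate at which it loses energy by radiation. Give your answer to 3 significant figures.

Net loss ≈ 26.0 W

Lateral area A = 2πrL = 2π×3.03×10⁻⁴×0.0290 = 5.52103×10⁻⁵ m².
Net radiated power P_net = εσA(T⁴ − T₀⁴) = 0.262×5.670×10⁻⁸×5.52103×10⁻⁵×(2374⁴ − 274.8⁴).
T⁴ − T₀⁴ = 3.17631×10¹³ − 5.70252×10⁹ = 3.17574×10¹³ K⁴, so P_net = 26.0 W.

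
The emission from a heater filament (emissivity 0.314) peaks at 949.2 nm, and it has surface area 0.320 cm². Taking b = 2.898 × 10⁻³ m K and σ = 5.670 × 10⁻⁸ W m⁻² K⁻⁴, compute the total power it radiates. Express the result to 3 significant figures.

Wien's law: T = b/λ_max = 2.898×10⁻³/9.492×10⁻⁷ = 3053.10 K.
Area A = 0.320 cm² = 3.20×10⁻⁵ m².
Then P = εσAT⁴ = 0.314×5.670×10⁻⁸×3.20×10⁻⁵×(3053.10)⁴ = 49.5 W.

P ≈ 49.5 W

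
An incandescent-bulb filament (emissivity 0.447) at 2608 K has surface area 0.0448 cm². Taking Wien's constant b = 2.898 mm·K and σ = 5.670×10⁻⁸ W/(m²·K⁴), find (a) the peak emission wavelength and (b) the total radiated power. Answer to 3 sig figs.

λ_max ≈ 1.11 μm; P ≈ 5.25 W

(a) λ_max = b/T = 2.898×10⁻³/2608 = 1.111×10⁻⁶ m = 1.11 μm.
Area A = 0.0448 cm² = 4.48×10⁻⁶ m².
(b) P = εσAT⁴ = 0.447×5.670×10⁻⁸×4.48×10⁻⁶×(2608)⁴ = 5.25 W.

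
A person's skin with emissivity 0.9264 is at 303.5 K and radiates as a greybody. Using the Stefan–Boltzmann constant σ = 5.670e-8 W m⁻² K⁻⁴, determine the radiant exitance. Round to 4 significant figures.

Stefan–Boltzmann: I = εσT⁴ = 0.9264 × 5.670×10⁻⁸ × (303.5)⁴ = 445.7 W/m².

I ≈ 445.7 W/m²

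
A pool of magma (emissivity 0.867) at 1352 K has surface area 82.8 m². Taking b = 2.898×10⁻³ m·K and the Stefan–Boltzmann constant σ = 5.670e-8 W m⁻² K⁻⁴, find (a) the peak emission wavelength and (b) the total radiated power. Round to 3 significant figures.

(a) λ_max = b/T = 2.898×10⁻³/1352 = 2.143×10⁻⁶ m = 2.14 μm.
Area A = 82.8 m².
(b) P = εσAT⁴ = 0.867×5.670×10⁻⁸×82.8×(1352)⁴ = 1.36×10⁷ W.

λ_max ≈ 2.14 μm; P ≈ 1.36×10⁷ W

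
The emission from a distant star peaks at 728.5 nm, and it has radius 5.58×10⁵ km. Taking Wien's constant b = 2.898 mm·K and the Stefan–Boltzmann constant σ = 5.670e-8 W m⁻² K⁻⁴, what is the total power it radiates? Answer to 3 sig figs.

P ≈ 5.56×10²⁵ W

Wien's law: T = b/λ_max = 2.898×10⁻³/7.285×10⁻⁷ = 3978.04 K.
Surface area A = 4πR² = 4π(5.58×10⁸ m)² = 3.91272×10¹⁸ m².
Then P = σAT⁴ = 5.670×10⁻⁸×3.91272×10¹⁸×(3978.04)⁴ = 5.56×10²⁵ W.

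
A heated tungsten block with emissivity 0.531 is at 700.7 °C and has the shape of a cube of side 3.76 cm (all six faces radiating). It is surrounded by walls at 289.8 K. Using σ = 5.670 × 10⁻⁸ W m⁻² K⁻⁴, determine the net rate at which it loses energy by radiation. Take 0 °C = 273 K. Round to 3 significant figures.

T = 700.7 °C + 273 = 973.7 K.
Area A = 6s² = 6×(0.0376 m)² = 8.48256×10⁻³ m².
Net radiated power P_net = εσA(T⁴ − T₀⁴) = 0.531×5.670×10⁻⁸×8.48256×10⁻³×(973.7⁴ − 289.8⁴).
T⁴ − T₀⁴ = 8.98878×10¹¹ − 7.05332×10⁹ = 8.91825×10¹¹ K⁴, so P_net = 228 W.

Net loss ≈ 228 W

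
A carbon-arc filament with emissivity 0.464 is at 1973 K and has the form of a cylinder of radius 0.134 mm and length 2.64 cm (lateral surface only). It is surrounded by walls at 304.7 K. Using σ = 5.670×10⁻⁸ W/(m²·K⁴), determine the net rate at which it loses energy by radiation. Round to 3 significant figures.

Net loss ≈ 8.86 W

Lateral area A = 2πrL = 2π×1.34×10⁻⁴×0.0264 = 2.22274×10⁻⁵ m².
Net radiated power P_net = εσA(T⁴ − T₀⁴) = 0.464×5.670×10⁻⁸×2.22274×10⁻⁵×(1973⁴ − 304.7⁴).
T⁴ − T₀⁴ = 1.51533×10¹³ − 8.61965×10⁹ = 1.51447×10¹³ K⁴, so P_net = 8.86 W.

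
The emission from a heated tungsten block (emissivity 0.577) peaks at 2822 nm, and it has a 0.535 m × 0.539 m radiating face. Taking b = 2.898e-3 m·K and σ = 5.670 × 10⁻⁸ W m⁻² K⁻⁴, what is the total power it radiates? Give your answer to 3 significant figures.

P ≈ 1.05×10⁴ W

Wien's law: T = b/λ_max = 2.898×10⁻³/2.822×10⁻⁶ = 1026.93 K.
Area A = 0.535 × 0.539 = 0.288365 m².
Then P = εσAT⁴ = 0.577×5.670×10⁻⁸×0.288365×(1026.93)⁴ = 1.05×10⁴ W.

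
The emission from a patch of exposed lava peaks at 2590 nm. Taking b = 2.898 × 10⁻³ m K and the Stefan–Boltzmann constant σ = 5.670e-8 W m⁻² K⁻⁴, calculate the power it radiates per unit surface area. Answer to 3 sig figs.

I ≈ 8.89×10⁴ W/m²

Wien's law: T = b/λ_max = 2.898×10⁻³/2.590×10⁻⁶ = 1118.92 K.
Then I = σT⁴ = 5.670×10⁻⁸×(1118.92)⁴ = 8.89×10⁴ W/m².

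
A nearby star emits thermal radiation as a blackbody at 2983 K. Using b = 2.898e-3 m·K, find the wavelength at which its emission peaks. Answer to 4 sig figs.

Wien's displacement law: λ_max = b/T = (2.898×10⁻³ m·K)/(2983 K) = 9.7151×10⁻⁷ m.
That is 0.9715 μm, in the infrared range.

λ_max ≈ 0.9715 μm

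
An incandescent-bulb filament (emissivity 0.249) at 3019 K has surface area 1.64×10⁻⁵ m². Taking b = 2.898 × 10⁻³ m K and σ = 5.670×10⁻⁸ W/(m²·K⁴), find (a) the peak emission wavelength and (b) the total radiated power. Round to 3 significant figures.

(a) λ_max = b/T = 2.898×10⁻³/3019 = 9.599×10⁻⁷ m = 0.960 μm.
Area A = 1.64×10⁻⁵ m².
(b) P = εσAT⁴ = 0.249×5.670×10⁻⁸×1.64×10⁻⁵×(3019)⁴ = 19.2 W.

λ_max ≈ 0.960 μm; P ≈ 19.2 W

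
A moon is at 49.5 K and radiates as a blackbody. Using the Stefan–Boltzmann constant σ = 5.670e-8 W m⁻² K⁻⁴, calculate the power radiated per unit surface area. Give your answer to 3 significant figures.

I ≈ 0.340 W/m²

Stefan–Boltzmann: I = σT⁴ = 5.670×10⁻⁸ × (49.5)⁴ = 0.340 W/m².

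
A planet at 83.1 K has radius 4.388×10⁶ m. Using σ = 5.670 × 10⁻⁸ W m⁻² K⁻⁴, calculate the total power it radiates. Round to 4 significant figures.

P ≈ 6.542×10¹⁴ W

Surface area A = 4πR² = 4π(4.388×10⁶ m)² = 2.41960×10¹⁴ m².
P = σAT⁴ = 5.670×10⁻⁸ × 2.41960×10¹⁴ × (83.1)⁴ = 6.542×10¹⁴ W.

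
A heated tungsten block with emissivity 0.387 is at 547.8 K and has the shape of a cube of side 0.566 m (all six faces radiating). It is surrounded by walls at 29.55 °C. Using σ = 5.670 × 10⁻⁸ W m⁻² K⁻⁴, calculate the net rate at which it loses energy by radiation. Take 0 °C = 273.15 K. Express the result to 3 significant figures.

Surroundings: T = 29.55 °C + 273.15 = 302.70 K.
Area A = 6s² = 6×(0.566 m)² = 1.92214 m².
Net radiated power P_net = εσA(T⁴ − T₀⁴) = 0.387×5.670×10⁻⁸×1.92214×(547.8⁴ − 302.70⁴).
T⁴ − T₀⁴ = 9.00509×10¹⁰ − 8.39556×10⁹ = 8.16553×10¹⁰ K⁴, so P_net = 3.44×10³ W.

Net loss ≈ 3.44×10³ W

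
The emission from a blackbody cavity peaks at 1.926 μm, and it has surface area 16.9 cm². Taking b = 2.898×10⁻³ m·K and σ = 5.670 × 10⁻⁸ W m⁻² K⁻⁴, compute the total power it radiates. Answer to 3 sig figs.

Wien's law: T = b/λ_max = 2.898×10⁻³/1.926×10⁻⁶ = 1504.67 K.
Area A = 16.9 cm² = 1.69×10⁻³ m².
Then P = σAT⁴ = 5.670×10⁻⁸×1.69×10⁻³×(1504.67)⁴ = 491 W.

P ≈ 491 W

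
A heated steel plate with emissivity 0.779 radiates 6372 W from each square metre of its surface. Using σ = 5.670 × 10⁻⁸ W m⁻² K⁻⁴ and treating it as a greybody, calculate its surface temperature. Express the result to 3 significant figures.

I = εσT⁴, so T = (I/εσ)^(1/4) = (6372/(0.779×5.670×10⁻⁸))^(1/4) = 616 K.

T ≈ 616 K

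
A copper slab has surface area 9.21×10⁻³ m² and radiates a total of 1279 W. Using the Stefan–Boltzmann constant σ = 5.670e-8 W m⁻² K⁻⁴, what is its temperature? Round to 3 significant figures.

T ≈ 1.25×10³ K

Area A = 9.21×10⁻³ m².
P = σAT⁴ ⇒ T = (P/(σA))^(1/4) = (1279/(5.670×10⁻⁸×9.21×10⁻³))^(1/4) = 1.25×10³ K.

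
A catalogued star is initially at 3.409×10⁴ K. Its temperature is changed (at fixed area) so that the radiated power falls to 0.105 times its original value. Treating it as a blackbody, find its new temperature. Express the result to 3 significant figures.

P ∝ T⁴, so T₂/T₁ = (P₂/P₁)^(1/4) = (0.105)^(1/4) = 0.569243.
T₂ = 3.409×10⁴ × 0.569243 = 1.94×10⁴ K.

T₂ ≈ 1.94×10⁴ K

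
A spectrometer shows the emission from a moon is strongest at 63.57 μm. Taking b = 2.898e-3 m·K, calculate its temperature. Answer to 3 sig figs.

Wien's law gives T = b/λ_max = (2.898×10⁻³ m·K)/(6.357×10⁻⁵ m) = 45.6 K.

T ≈ 45.6 K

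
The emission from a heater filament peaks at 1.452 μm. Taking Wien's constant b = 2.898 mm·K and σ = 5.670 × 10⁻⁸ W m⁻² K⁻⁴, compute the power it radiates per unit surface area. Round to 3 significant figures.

Wien's law: T = b/λ_max = 2.898×10⁻³/1.452×10⁻⁶ = 1995.87 K.
Then I = σT⁴ = 5.670×10⁻⁸×(1995.87)⁴ = 9.00×10⁵ W/m².

I ≈ 9.00×10⁵ W/m²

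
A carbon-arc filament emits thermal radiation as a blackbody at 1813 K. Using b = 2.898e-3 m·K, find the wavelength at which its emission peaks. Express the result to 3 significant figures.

Wien's displacement law: λ_max = b/T = (2.898×10⁻³ m·K)/(1813 K) = 1.598×10⁻⁶ m.
That is 1.60×10³ nm, in the infrared range.

λ_max ≈ 1.60×10³ nm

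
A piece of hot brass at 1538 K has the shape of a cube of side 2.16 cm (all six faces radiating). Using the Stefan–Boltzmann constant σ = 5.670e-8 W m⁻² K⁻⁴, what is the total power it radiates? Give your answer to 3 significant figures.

Area A = 6s² = 6×(0.0216 m)² = 2.79936×10⁻³ m².
P = σAT⁴ = 5.670×10⁻⁸ × 2.79936×10⁻³ × (1538)⁴ = 888 W.

P ≈ 888 W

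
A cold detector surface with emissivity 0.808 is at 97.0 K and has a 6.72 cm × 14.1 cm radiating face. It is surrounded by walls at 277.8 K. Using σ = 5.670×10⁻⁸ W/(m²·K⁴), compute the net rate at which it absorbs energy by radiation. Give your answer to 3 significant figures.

Net gain ≈ 2.55 W

Area A = 0.0672 × 0.141 = 9.4752×10⁻³ m².
Net radiated power P_net = εσA(T⁴ − T₀⁴) = 0.808×5.670×10⁻⁸×9.4752×10⁻³×(97.0⁴ − 277.8⁴).
T⁴ − T₀⁴ = 8.85293×10⁷ − 5.95565×10⁹ = -5.86712×10⁹ K⁴, so P_net = -2.55 W — negative, meaning a net gain of 2.55 W.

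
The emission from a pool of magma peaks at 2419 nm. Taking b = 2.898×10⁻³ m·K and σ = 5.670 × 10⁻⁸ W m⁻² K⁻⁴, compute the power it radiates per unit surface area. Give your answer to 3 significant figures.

Wien's law: T = b/λ_max = 2.898×10⁻³/2.419×10⁻⁶ = 1198.02 K.
Then I = σT⁴ = 5.670×10⁻⁸×(1198.02)⁴ = 1.17×10⁵ W/m².

I ≈ 1.17×10⁵ W/m²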